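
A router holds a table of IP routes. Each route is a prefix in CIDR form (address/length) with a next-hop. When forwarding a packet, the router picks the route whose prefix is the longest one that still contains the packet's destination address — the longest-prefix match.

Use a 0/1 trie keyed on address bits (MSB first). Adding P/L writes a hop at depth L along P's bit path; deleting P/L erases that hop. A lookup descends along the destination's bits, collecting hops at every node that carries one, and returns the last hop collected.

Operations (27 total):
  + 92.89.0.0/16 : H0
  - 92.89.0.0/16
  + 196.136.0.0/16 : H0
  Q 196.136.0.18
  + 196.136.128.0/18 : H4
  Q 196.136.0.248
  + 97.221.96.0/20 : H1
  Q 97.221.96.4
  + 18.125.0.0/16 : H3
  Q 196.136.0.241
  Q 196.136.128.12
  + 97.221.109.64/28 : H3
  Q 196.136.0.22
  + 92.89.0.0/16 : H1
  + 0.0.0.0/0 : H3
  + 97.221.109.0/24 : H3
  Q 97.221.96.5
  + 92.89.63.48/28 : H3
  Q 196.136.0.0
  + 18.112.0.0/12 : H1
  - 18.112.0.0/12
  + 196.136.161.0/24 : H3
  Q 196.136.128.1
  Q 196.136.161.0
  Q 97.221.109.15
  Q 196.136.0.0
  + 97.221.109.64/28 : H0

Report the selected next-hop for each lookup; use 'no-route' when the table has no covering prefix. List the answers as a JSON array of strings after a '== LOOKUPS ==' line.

Process each operation:
  + 92.89.0.0/16 (H0) depth=16
  - 92.89.0.0/16 clear@16
  + 196.136.0.0/16 (H0) depth=16
  lookup 196.136.0.18: bits 1100010010001000 walk d0:-→d1:-→d2:-→d3:-→d4:-→d5:-→d6:-→d7:-→d8:-→d9:-→d10:-→d11:-→d12:-→d13:-→d14:-→d15:-→d16:H0 -> H0
  + 196.136.128.0/18 (H4) depth=18
  lookup 196.136.0.248: bits 1100010010001000 walk d0:-→d1:-→d2:-→d3:-→d4:-→d5:-→d6:-→d7:-→d8:-→d9:-→d10:-→d11:-→d12:-→d13:-→d14:-→d15:-→d16:H0 -> H0
  + 97.221.96.0/20 (H1) depth=20
  lookup 97.221.96.4: bits 01100001110111010110 walk d0:-→d1:-→d2:-→d3:-→d4:-→d5:-→d6:-→d7:-→d8:-→d9:-→d10:-→d11:-→d12:-→d13:-→d14:-→d15:-→d16:-→d17:-→d18:-→d19:-→d20:H1 -> H1
  + 18.125.0.0/16 (H3) depth=16
  lookup 196.136.0.241: bits 1100010010001000 walk d0:-→d1:-→d2:-→d3:-→d4:-→d5:-→d6:-→d7:-→d8:-→d9:-→d10:-→d11:-→d12:-→d13:-→d14:-→d15:-→d16:H0 -> H0
  lookup 196.136.128.12: bits 110001001000100010 walk d0:-→d1:-→d2:-→d3:-→d4:-→d5:-→d6:-→d7:-→d8:-→d9:-→d10:-→d11:-→d12:-→d13:-→d14:-→d15:-→d16:H0→d17:-→d18:H4 -> H4
  + 97.221.109.64/28 (H3) depth=28
  lookup 196.136.0.22: bits 1100010010001000 walk d0:-→d1:-→d2:-→d3:-→d4:-→d5:-→d6:-→d7:-→d8:-→d9:-→d10:-→d11:-→d12:-→d13:-→d14:-→d15:-→d16:H0 -> H0
  + 92.89.0.0/16 (H1) depth=16
  + 0.0.0.0/0 (H3) depth=0
  + 97.221.109.0/24 (H3) depth=24
  lookup 97.221.96.5: bits 01100001110111010110 walk d0:H3→d1:-→d2:-→d3:-→d4:-→d5:-→d6:-→d7:-→d8:-→d9:-→d10:-→d11:-→d12:-→d13:-→d14:-→d15:-→d16:-→d17:-→d18:-→d19:-→d20:H1 -> H1
  + 92.89.63.48/28 (H3) depth=28
  lookup 196.136.0.0: bits 1100010010001000 walk d0:H3→d1:-→d2:-→d3:-→d4:-→d5:-→d6:-→d7:-→d8:-→d9:-→d10:-→d11:-→d12:-→d13:-→d14:-→d15:-→d16:H0 -> H0
  + 18.112.0.0/12 (H1) depth=12
  - 18.112.0.0/12 clear@12
  + 196.136.161.0/24 (H3) depth=24
  lookup 196.136.128.1: bits 110001001000100010 walk d0:H3→d1:-→d2:-→d3:-→d4:-→d5:-→d6:-→d7:-→d8:-→d9:-→d10:-→d11:-→d12:-→d13:-→d14:-→d15:-→d16:H0→d17:-→d18:H4 -> H4
  lookup 196.136.161.0: bits 110001001000100010100001 walk d0:H3→d1:-→d2:-→d3:-→d4:-→d5:-→d6:-→d7:-→d8:-→d9:-→d10:-→d11:-→d12:-→d13:-→d14:-→d15:-→d16:H0→d17:-→d18:H4→d19:-→d20:-→d21:-→d22:-→d23:-→d24:H3 -> H3
  lookup 97.221.109.15: bits 0110000111011101011011010 walk d0:H3→d1:-→d2:-→d3:-→d4:-→d5:-→d6:-→d7:-→d8:-→d9:-→d10:-→d11:-→d12:-→d13:-→d14:-→d15:-→d16:-→d17:-→d18:-→d19:-→d20:H1→d21:-→d22:-→d23:-→d24:H3→d25:- -> H3
  lookup 196.136.0.0: bits 1100010010001000 walk d0:H3→d1:-→d2:-→d3:-→d4:-→d5:-→d6:-→d7:-→d8:-→d9:-→d10:-→d11:-→d12:-→d13:-→d14:-→d15:-→d16:H0 -> H0
  + 97.221.109.64/28 (H0) depth=28

== LOOKUPS ==
["H0","H0","H1","H0","H4","H0","H1","H0","H4","H3","H3","H0"]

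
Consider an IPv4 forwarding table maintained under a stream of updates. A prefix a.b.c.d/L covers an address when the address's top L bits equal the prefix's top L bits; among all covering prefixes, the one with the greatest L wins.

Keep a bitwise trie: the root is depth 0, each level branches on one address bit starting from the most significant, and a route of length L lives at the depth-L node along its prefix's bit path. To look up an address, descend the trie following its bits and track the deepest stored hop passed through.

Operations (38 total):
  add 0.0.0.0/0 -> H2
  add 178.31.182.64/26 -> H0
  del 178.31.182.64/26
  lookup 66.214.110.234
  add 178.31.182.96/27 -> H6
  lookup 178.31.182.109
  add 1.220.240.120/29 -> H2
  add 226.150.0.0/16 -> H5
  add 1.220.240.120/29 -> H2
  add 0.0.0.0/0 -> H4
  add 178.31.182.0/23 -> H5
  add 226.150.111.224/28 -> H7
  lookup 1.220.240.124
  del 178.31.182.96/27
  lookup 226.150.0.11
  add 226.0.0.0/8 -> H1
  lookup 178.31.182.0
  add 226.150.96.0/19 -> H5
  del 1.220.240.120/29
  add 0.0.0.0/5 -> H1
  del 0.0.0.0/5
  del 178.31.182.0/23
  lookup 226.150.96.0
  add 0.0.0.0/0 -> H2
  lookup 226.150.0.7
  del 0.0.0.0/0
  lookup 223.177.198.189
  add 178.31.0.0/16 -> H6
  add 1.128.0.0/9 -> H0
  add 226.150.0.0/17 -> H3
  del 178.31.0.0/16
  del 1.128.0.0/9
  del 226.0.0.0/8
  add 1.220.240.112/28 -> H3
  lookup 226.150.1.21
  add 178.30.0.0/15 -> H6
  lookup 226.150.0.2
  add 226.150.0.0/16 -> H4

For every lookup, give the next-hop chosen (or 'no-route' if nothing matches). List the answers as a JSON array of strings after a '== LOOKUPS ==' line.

Process each operation:
  add 0.0.0.0/0 -> H2 at depth 0
  add 178.31.182.64/26 -> H0 at depth 26
  - 178.31.182.64/26 clear@26
  lookup 66.214.110.234: bits ε walk d0:H2 -> H2
  add 178.31.182.96/27 -> H6 at depth 27
  lookup 178.31.182.109: bits 101100100001111110110110011 walk d0:H2→d1:-→d2:-→d3:-→d4:-→d5:-→d6:-→d7:-→d8:-→d9:-→d10:-→d11:-→d12:-→d13:-→d14:-→d15:-→d16:-→d17:-→d18:-→d19:-→d20:-→d21:-→d22:-→d23:-→d24:-→d25:-→d26:-→d27:H6 -> H6
  add 1.220.240.120/29 -> H2 at depth 29
  add 226.150.0.0/16 -> H5 at depth 16
  add 1.220.240.120/29 -> H2 at depth 29
  add 0.0.0.0/0 -> H4 at depth 0
  add 178.31.182.0/23 -> H5 at depth 23
  add 226.150.111.224/28 -> H7 at depth 28
  lookup 1.220.240.124: bits 00000001110111001111000001111 walk d0:H4→d1:-→d2:-→d3:-→d4:-→d5:-→d6:-→d7:-→d8:-→d9:-→d10:-→d11:-→d12:-→d13:-→d14:-→d15:-→d16:-→d17:-→d18:-→d19:-→d20:-→d21:-→d22:-→d23:-→d24:-→d25:-→d26:-→d27:-→d28:-→d29:H2 -> H2
  - 178.31.182.96/27 clear@27
  lookup 226.150.0.11: bits 11100010100101100 walk d0:H4→d1:-→d2:-→d3:-→d4:-→d5:-→d6:-→d7:-→d8:-→d9:-→d10:-→d11:-→d12:-→d13:-→d14:-→d15:-→d16:H5→d17:- -> H5
  add 226.0.0.0/8 -> H1 at depth 8
  lookup 178.31.182.0: bits 1011001000011111101101100 walk d0:H4→d1:-→d2:-→d3:-→d4:-→d5:-→d6:-→d7:-→d8:-→d9:-→d10:-→d11:-→d12:-→d13:-→d14:-→d15:-→d16:-→d17:-→d18:-→d19:-→d20:-→d21:-→d22:-→d23:H5→d24:-→d25:- -> H5
  add 226.150.96.0/19 -> H5 at depth 19
  - 1.220.240.120/29 clear@29
  add 0.0.0.0/5 -> H1 at depth 5
  - 0.0.0.0/5 clear@5
  - 178.31.182.0/23 clear@23
  lookup 226.150.96.0: bits 11100010100101100110 walk d0:H4→d1:-→d2:-→d3:-→d4:-→d5:-→d6:-→d7:-→d8:H1→d9:-→d10:-→d11:-→d12:-→d13:-→d14:-→d15:-→d16:H5→d17:-→d18:-→d19:H5→d20:- -> H5
  add 0.0.0.0/0 -> H2 at depth 0
  lookup 226.150.0.7: bits 11100010100101100 walk d0:H2→d1:-→d2:-→d3:-→d4:-→d5:-→d6:-→d7:-→d8:H1→d9:-→d10:-→d11:-→d12:-→d13:-→d14:-→d15:-→d16:H5→d17:- -> H5
  - 0.0.0.0/0 clear@0
  lookup 223.177.198.189: bits 11 walk d0:-→d1:-→d2:- -> no-route
  add 178.31.0.0/16 -> H6 at depth 16
  add 1.128.0.0/9 -> H0 at depth 9
  add 226.150.0.0/17 -> H3 at depth 17
  - 178.31.0.0/16 clear@16
  - 1.128.0.0/9 clear@9
  - 226.0.0.0/8 clear@8
  add 1.220.240.112/28 -> H3 at depth 28
  lookup 226.150.1.21: bits 11100010100101100 walk d0:-→d1:-→d2:-→d3:-→d4:-→d5:-→d6:-→d7:-→d8:-→d9:-→d10:-→d11:-→d12:-→d13:-→d14:-→d15:-→d16:H5→d17:H3 -> H3
  add 178.30.0.0/15 -> H6 at depth 15
  lookup 226.150.0.2: bits 11100010100101100 walk d0:-→d1:-→d2:-→d3:-→d4:-→d5:-→d6:-→d7:-→d8:-→d9:-→d10:-→d11:-→d12:-→d13:-→d14:-→d15:-→d16:H5→d17:H3 -> H3
  add 226.150.0.0/16 -> H4 at depth 16

== LOOKUPS ==
["H2","H6","H2","H5","H5","H5","H5","no-route","H3","H3"]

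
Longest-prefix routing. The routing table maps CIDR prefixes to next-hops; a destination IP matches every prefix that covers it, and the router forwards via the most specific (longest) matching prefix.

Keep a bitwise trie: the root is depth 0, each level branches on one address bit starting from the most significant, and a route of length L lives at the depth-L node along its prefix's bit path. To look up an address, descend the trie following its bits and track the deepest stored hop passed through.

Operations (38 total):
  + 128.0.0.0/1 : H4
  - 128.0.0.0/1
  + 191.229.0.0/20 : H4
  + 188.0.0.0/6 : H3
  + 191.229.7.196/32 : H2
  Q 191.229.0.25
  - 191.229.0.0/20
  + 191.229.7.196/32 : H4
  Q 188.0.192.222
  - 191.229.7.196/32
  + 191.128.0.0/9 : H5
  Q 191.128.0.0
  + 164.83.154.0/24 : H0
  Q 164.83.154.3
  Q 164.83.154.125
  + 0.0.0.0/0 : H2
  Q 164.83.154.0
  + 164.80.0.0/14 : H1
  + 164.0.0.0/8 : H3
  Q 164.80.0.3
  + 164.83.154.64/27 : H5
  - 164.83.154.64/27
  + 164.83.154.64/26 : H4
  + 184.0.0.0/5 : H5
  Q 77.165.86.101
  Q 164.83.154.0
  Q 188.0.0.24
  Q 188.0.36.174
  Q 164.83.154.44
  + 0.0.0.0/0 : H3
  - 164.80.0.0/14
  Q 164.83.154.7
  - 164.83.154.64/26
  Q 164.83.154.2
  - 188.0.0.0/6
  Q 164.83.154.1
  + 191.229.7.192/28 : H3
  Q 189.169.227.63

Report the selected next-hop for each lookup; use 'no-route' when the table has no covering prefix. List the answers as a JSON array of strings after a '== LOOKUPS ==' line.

Trace:
  + 128.0.0.0/1 (H4) depth=1
  - 128.0.0.0/1 clear@1
  + 191.229.0.0/20 (H4) depth=20
  + 188.0.0.0/6 (H3) depth=6
  + 191.229.7.196/32 (H2) depth=32
  lookup 191.229.0.25: bits 101111111110010100000 walk d0:-→d1:-→d2:-→d3:-→d4:-→d5:-→d6:H3→d7:-→d8:-→d9:-→d10:-→d11:-→d12:-→d13:-→d14:-→d15:-→d16:-→d17:-→d18:-→d19:-→d20:H4→d21:- -> H4
  - 191.229.0.0/20 clear@20
  + 191.229.7.196/32 (H4) depth=32
  lookup 188.0.192.222: bits 101111 walk d0:-→d1:-→d2:-→d3:-→d4:-→d5:-→d6:H3 -> H3
  - 191.229.7.196/32 clear@32
  + 191.128.0.0/9 (H5) depth=9
  lookup 191.128.0.0: bits 101111111 walk d0:-→d1:-→d2:-→d3:-→d4:-→d5:-→d6:H3→d7:-→d8:-→d9:H5 -> H5
  + 164.83.154.0/24 (H0) depth=24
  lookup 164.83.154.3: bits 101001000101001110011010 walk d0:-→d1:-→d2:-→d3:-→d4:-→d5:-→d6:-→d7:-→d8:-→d9:-→d10:-→d11:-→d12:-→d13:-→d14:-→d15:-→d16:-→d17:-→d18:-→d19:-→d20:-→d21:-→d22:-→d23:-→d24:H0 -> H0
  lookup 164.83.154.125: bits 101001000101001110011010 walk d0:-→d1:-→d2:-→d3:-→d4:-→d5:-→d6:-→d7:-→d8:-→d9:-→d10:-→d11:-→d12:-→d13:-→d14:-→d15:-→d16:-→d17:-→d18:-→d19:-→d20:-→d21:-→d22:-→d23:-→d24:H0 -> H0
  + 0.0.0.0/0 (H2) depth=0
  lookup 164.83.154.0: bits 101001000101001110011010 walk d0:H2→d1:-→d2:-→d3:-→d4:-→d5:-→d6:-→d7:-→d8:-→d9:-→d10:-→d11:-→d12:-→d13:-→d14:-→d15:-→d16:-→d17:-→d18:-→d19:-→d20:-→d21:-→d22:-→d23:-→d24:H0 -> H0
  + 164.80.0.0/14 (H1) depth=14
  + 164.0.0.0/8 (H3) depth=8
  lookup 164.80.0.3: bits 10100100010100 walk d0:H2→d1:-→d2:-→d3:-→d4:-→d5:-→d6:-→d7:-→d8:H3→d9:-→d10:-→d11:-→d12:-→d13:-→d14:H1 -> H1
  + 164.83.154.64/27 (H5) depth=27
  - 164.83.154.64/27 clear@27
  + 164.83.154.64/26 (H4) depth=26
  + 184.0.0.0/5 (H5) depth=5
  lookup 77.165.86.101: bits ε walk d0:H2 -> H2
  lookup 164.83.154.0: bits 1010010001010011100110100 walk d0:H2→d1:-→d2:-→d3:-→d4:-→d5:-→d6:-→d7:-→d8:H3→d9:-→d10:-→d11:-→d12:-→d13:-→d14:H1→d15:-→d16:-→d17:-→d18:-→d19:-→d20:-→d21:-→d22:-→d23:-→d24:H0→d25:- -> H0
  lookup 188.0.0.24: bits 101111 walk d0:H2→d1:-→d2:-→d3:-→d4:-→d5:H5→d6:H3 -> H3
  lookup 188.0.36.174: bits 101111 walk d0:H2→d1:-→d2:-→d3:-→d4:-→d5:H5→d6:H3 -> H3
  lookup 164.83.154.44: bits 1010010001010011100110100 walk d0:H2→d1:-→d2:-→d3:-→d4:-→d5:-→d6:-→d7:-→d8:H3→d9:-→d10:-→d11:-→d12:-→d13:-→d14:H1→d15:-→d16:-→d17:-→d18:-→d19:-→d20:-→d21:-→d22:-→d23:-→d24:H0→d25:- -> H0
  + 0.0.0.0/0 (H3) depth=0
  - 164.80.0.0/14 clear@14
  lookup 164.83.154.7: bits 1010010001010011100110100 walk d0:H3→d1:-→d2:-→d3:-→d4:-→d5:-→d6:-→d7:-→d8:H3→d9:-→d10:-→d11:-→d12:-→d13:-→d14:-→d15:-→d16:-→d17:-→d18:-→d19:-→d20:-→d21:-→d22:-→d23:-→d24:H0→d25:- -> H0
  - 164.83.154.64/26 clear@26
  lookup 164.83.154.2: bits 1010010001010011100110100 walk d0:H3→d1:-→d2:-→d3:-→d4:-→d5:-→d6:-→d7:-→d8:H3→d9:-→d10:-→d11:-→d12:-→d13:-→d14:-→d15:-→d16:-→d17:-→d18:-→d19:-→d20:-→d21:-→d22:-→d23:-→d24:H0→d25:- -> H0
  - 188.0.0.0/6 clear@6
  lookup 164.83.154.1: bits 1010010001010011100110100 walk d0:H3→d1:-→d2:-→d3:-→d4:-→d5:-→d6:-→d7:-→d8:H3→d9:-→d10:-→d11:-→d12:-→d13:-→d14:-→d15:-→d16:-→d17:-→d18:-→d19:-→d20:-→d21:-→d22:-→d23:-→d24:H0→d25:- -> H0
  + 191.229.7.192/28 (H3) depth=28
  lookup 189.169.227.63: bits 101111 walk d0:H3→d1:-→d2:-→d3:-→d4:-→d5:H5→d6:- -> H5

== LOOKUPS ==
["H4","H3","H5","H0","H0","H0","H1","H2","H0","H3","H3","H0","H0","H0","H0","H5"]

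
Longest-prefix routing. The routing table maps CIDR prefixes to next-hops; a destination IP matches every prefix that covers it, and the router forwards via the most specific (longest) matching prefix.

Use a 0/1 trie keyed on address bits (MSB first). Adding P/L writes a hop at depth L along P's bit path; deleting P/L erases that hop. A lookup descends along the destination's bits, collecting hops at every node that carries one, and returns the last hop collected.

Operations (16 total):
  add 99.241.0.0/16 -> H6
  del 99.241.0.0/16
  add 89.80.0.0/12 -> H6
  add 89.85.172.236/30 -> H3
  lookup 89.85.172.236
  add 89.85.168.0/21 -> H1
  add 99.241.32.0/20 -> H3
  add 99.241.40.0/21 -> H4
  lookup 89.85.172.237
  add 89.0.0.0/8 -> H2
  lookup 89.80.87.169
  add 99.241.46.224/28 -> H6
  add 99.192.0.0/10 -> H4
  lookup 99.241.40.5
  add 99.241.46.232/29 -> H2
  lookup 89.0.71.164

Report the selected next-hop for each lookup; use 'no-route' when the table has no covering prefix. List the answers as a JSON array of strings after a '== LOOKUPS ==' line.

Apply in order:
  add 99.241.0.0/16 -> H6 at depth 16
  - 99.241.0.0/16 clear@16
  add 89.80.0.0/12 -> H6 at depth 12
  add 89.85.172.236/30 -> H3 at depth 30
  lookup 89.85.172.236: bits 010110010101010110101100111011 walk d0:-→d1:-→d2:-→d3:-→d4:-→d5:-→d6:-→d7:-→d8:-→d9:-→d10:-→d11:-→d12:H6→d13:-→d14:-→d15:-→d16:-→d17:-→d18:-→d19:-→d20:-→d21:-→d22:-→d23:-→d24:-→d25:-→d26:-→d27:-→d28:-→d29:-→d30:H3 -> H3
  add 89.85.168.0/21 -> H1 at depth 21
  add 99.241.32.0/20 -> H3 at depth 20
  add 99.241.40.0/21 -> H4 at depth 21
  lookup 89.85.172.237: bits 010110010101010110101100111011 walk d0:-→d1:-→d2:-→d3:-→d4:-→d5:-→d6:-→d7:-→d8:-→d9:-→d10:-→d11:-→d12:H6→d13:-→d14:-→d15:-→d16:-→d17:-→d18:-→d19:-→d20:-→d21:H1→d22:-→d23:-→d24:-→d25:-→d26:-→d27:-→d28:-→d29:-→d30:H3 -> H3
  add 89.0.0.0/8 -> H2 at depth 8
  lookup 89.80.87.169: bits 0101100101010 walk d0:-→d1:-→d2:-→d3:-→d4:-→d5:-→d6:-→d7:-→d8:H2→d9:-→d10:-→d11:-→d12:H6→d13:- -> H6
  add 99.241.46.224/28 -> H6 at depth 28
  add 99.192.0.0/10 -> H4 at depth 10
  lookup 99.241.40.5: bits 011000111111000100101 walk d0:-→d1:-→d2:-→d3:-→d4:-→d5:-→d6:-→d7:-→d8:-→d9:-→d10:H4→d11:-→d12:-→d13:-→d14:-→d15:-→d16:-→d17:-→d18:-→d19:-→d20:H3→d21:H4 -> H4
  add 99.241.46.232/29 -> H2 at depth 29
  lookup 89.0.71.164: bits 010110010 walk d0:-→d1:-→d2:-→d3:-→d4:-→d5:-→d6:-→d7:-→d8:H2→d9:- -> H2

== LOOKUPS ==
["H3","H3","H6","H4","H2"]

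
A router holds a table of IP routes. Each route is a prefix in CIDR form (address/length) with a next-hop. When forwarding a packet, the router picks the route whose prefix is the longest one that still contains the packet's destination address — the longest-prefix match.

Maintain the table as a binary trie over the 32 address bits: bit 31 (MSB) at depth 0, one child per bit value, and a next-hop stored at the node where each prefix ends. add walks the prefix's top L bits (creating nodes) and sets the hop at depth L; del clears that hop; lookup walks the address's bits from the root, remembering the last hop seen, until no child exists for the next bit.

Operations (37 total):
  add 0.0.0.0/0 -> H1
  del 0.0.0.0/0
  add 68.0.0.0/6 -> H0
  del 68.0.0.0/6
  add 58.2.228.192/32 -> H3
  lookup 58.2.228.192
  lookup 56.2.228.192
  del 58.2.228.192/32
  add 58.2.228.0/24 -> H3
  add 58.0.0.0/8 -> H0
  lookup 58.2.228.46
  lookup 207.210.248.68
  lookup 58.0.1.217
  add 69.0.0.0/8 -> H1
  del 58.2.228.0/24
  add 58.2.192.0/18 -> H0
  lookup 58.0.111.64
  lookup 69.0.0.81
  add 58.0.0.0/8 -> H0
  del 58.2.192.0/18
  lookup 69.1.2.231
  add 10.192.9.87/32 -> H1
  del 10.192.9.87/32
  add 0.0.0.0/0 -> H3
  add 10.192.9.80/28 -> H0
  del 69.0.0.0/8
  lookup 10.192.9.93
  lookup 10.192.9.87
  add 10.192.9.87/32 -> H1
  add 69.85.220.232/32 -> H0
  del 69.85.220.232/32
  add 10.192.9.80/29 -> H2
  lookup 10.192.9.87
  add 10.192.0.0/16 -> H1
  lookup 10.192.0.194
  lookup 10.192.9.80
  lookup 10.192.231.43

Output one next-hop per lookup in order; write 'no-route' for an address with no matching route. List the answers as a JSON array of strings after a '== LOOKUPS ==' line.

Trace:
  add 0.0.0.0/0 -> H1 at depth 0
  del 0.0.0.0/0 (clear depth 0)
  add 68.0.0.0/6 -> H0 at depth 6
  del 68.0.0.0/6 (clear depth 6)
  add 58.2.228.192/32 -> H3 at depth 32
  lookup 58.2.228.192: bits 00111010000000101110010011000000 walk d0:-→d1:-→d2:-→d3:-→d4:-→d5:-→d6:-→d7:-→d8:-→d9:-→d10:-→d11:-→d12:-→d13:-→d14:-→d15:-→d16:-→d17:-→d18:-→d19:-→d20:-→d21:-→d22:-→d23:-→d24:-→d25:-→d26:-→d27:-→d28:-→d29:-→d30:-→d31:-→d32:H3 -> H3
  lookup 56.2.228.192: bits 001110 walk d0:-→d1:-→d2:-→d3:-→d4:-→d5:-→d6:- -> no-route
  del 58.2.228.192/32 (clear depth 32)
  add 58.2.228.0/24 -> H3 at depth 24
  add 58.0.0.0/8 -> H0 at depth 8
  lookup 58.2.228.46: bits 001110100000001011100100 walk d0:-→d1:-→d2:-→d3:-→d4:-→d5:-→d6:-→d7:-→d8:H0→d9:-→d10:-→d11:-→d12:-→d13:-→d14:-→d15:-→d16:-→d17:-→d18:-→d19:-→d20:-→d21:-→d22:-→d23:-→d24:H3 -> H3
  lookup 207.210.248.68: bits ε walk d0:- -> no-route
  lookup 58.0.1.217: bits 00111010000000 walk d0:-→d1:-→d2:-→d3:-→d4:-→d5:-→d6:-→d7:-→d8:H0→d9:-→d10:-→d11:-→d12:-→d13:-→d14:- -> H0
  add 69.0.0.0/8 -> H1 at depth 8
  del 58.2.228.0/24 (clear depth 24)
  add 58.2.192.0/18 -> H0 at depth 18
  lookup 58.0.111.64: bits 00111010000000 walk d0:-→d1:-→d2:-→d3:-→d4:-→d5:-→d6:-→d7:-→d8:H0→d9:-→d10:-→d11:-→d12:-→d13:-→d14:- -> H0
  lookup 69.0.0.81: bits 01000101 walk d0:-→d1:-→d2:-→d3:-→d4:-→d5:-→d6:-→d7:-→d8:H1 -> H1
  add 58.0.0.0/8 -> H0 at depth 8
  del 58.2.192.0/18 (clear depth 18)
  lookup 69.1.2.231: bits 01000101 walk d0:-→d1:-→d2:-→d3:-→d4:-→d5:-→d6:-→d7:-→d8:H1 -> H1
  add 10.192.9.87/32 -> H1 at depth 32
  del 10.192.9.87/32 (clear depth 32)
  add 0.0.0.0/0 -> H3 at depth 0
  add 10.192.9.80/28 -> H0 at depth 28
  del 69.0.0.0/8 (clear depth 8)
  lookup 10.192.9.93: bits 0000101011000000000010010101 walk d0:H3→d1:-→d2:-→d3:-→d4:-→d5:-→d6:-→d7:-→d8:-→d9:-→d10:-→d11:-→d12:-→d13:-→d14:-→d15:-→d16:-→d17:-→d18:-→d19:-→d20:-→d21:-→d22:-→d23:-→d24:-→d25:-→d26:-→d27:-→d28:H0 -> H0
  lookup 10.192.9.87: bits 00001010110000000000100101010111 walk d0:H3→d1:-→d2:-→d3:-→d4:-→d5:-→d6:-→d7:-→d8:-→d9:-→d10:-→d11:-→d12:-→d13:-→d14:-→d15:-→d16:-→d17:-→d18:-→d19:-→d20:-→d21:-→d22:-→d23:-→d24:-→d25:-→d26:-→d27:-→d28:H0→d29:-→d30:-→d31:-→d32:- -> H0
  add 10.192.9.87/32 -> H1 at depth 32
  add 69.85.220.232/32 -> H0 at depth 32
  del 69.85.220.232/32 (clear depth 32)
  add 10.192.9.80/29 -> H2 at depth 29
  lookup 10.192.9.87: bits 00001010110000000000100101010111 walk d0:H3→d1:-→d2:-→d3:-→d4:-→d5:-→d6:-→d7:-→d8:-→d9:-→d10:-→d11:-→d12:-→d13:-→d14:-→d15:-→d16:-→d17:-→d18:-→d19:-→d20:-→d21:-→d22:-→d23:-→d24:-→d25:-→d26:-→d27:-→d28:H0→d29:H2→d30:-→d31:-→d32:H1 -> H1
  add 10.192.0.0/16 -> H1 at depth 16
  lookup 10.192.0.194: bits 00001010110000000000 walk d0:H3→d1:-→d2:-→d3:-→d4:-→d5:-→d6:-→d7:-→d8:-→d9:-→d10:-→d11:-→d12:-→d13:-→d14:-→d15:-→d16:H1→d17:-→d18:-→d19:-→d20:- -> H1
  lookup 10.192.9.80: bits 00001010110000000000100101010 walk d0:H3→d1:-→d2:-→d3:-→d4:-→d5:-→d6:-→d7:-→d8:-→d9:-→d10:-→d11:-→d12:-→d13:-→d14:-→d15:-→d16:H1→d17:-→d18:-→d19:-→d20:-→d21:-→d22:-→d23:-→d24:-→d25:-→d26:-→d27:-→d28:H0→d29:H2 -> H2
  lookup 10.192.231.43: bits 0000101011000000 walk d0:H3→d1:-→d2:-→d3:-→d4:-→d5:-→d6:-→d7:-→d8:-→d9:-→d10:-→d11:-→d12:-→d13:-→d14:-→d15:-→d16:H1 -> H1

== LOOKUPS ==
["H3","no-route","H3","no-route","H0","H0","H1","H1","H0","H0","H1","H1","H2","H1"]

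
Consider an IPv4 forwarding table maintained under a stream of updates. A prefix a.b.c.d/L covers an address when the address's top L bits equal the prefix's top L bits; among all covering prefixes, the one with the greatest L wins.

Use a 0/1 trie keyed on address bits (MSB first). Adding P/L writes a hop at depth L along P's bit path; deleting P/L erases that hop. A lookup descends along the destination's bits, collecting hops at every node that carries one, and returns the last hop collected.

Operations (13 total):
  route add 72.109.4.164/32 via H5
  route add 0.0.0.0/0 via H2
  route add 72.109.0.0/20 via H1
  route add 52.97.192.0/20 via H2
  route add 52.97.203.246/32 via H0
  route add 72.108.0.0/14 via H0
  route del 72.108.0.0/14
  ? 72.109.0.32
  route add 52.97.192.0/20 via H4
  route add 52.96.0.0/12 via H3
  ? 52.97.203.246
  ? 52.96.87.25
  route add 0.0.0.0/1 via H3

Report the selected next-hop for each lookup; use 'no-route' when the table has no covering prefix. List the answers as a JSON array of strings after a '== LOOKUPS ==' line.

Apply in order:
  + 72.109.4.164/32 (H5) depth=32
  + 0.0.0.0/0 (H2) depth=0
  + 72.109.0.0/20 (H1) depth=20
  + 52.97.192.0/20 (H2) depth=20
  + 52.97.203.246/32 (H0) depth=32
  + 72.108.0.0/14 (H0) depth=14
  - 72.108.0.0/14 clear@14
  ? 72.109.0.32  path d0:H2→d1:-→d2:-→d3:-→d4:-→d5:-→d6:-→d7:-→d8:-→d9:-→d10:-→d11:-→d12:-→d13:-→d14:-→d15:-→d16:-→d17:-→d18:-→d19:-→d20:H1→d21:-  best=H1
  + 52.97.192.0/20 (H4) depth=20
  + 52.96.0.0/12 (H3) depth=12
  ? 52.97.203.246  path d0:H2→d1:-→d2:-→d3:-→d4:-→d5:-→d6:-→d7:-→d8:-→d9:-→d10:-→d11:-→d12:H3→d13:-→d14:-→d15:-→d16:-→d17:-→d18:-→d19:-→d20:H4→d21:-→d22:-→d23:-→d24:-→d25:-→d26:-→d27:-→d28:-→d29:-→d30:-→d31:-→d32:H0  best=H0
  ? 52.96.87.25  path d0:H2→d1:-→d2:-→d3:-→d4:-→d5:-→d6:-→d7:-→d8:-→d9:-→d10:-→d11:-→d12:H3→d13:-→d14:-→d15:-  best=H3
  + 0.0.0.0/1 (H3) depth=1

== LOOKUPS ==
["H1","H0","H3"]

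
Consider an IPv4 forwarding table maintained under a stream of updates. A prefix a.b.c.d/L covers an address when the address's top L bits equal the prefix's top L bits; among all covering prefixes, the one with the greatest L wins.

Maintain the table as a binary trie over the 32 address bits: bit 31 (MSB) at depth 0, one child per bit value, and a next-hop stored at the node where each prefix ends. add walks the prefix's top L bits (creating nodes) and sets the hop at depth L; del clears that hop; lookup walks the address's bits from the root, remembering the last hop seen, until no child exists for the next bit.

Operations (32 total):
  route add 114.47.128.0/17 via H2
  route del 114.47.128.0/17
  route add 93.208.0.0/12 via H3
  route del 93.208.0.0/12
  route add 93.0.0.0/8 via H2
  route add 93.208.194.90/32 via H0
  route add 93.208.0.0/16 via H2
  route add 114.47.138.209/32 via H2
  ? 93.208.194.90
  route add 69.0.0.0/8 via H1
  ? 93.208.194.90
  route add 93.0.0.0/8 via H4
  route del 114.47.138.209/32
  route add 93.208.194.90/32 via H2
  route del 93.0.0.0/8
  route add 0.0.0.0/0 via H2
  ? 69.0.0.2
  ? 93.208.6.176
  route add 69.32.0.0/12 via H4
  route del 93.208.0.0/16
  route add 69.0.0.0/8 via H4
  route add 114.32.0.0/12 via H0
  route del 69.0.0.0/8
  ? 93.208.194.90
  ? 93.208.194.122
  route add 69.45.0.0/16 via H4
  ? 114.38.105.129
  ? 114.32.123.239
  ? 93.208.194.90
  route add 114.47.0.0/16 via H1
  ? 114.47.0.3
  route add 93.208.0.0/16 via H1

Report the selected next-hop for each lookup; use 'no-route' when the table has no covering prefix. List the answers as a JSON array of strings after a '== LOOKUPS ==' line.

Process each operation:
  + 114.47.128.0/17 (H2) depth=17
  - 114.47.128.0/17 clear@17
  + 93.208.0.0/12 (H3) depth=12
  - 93.208.0.0/12 clear@12
  + 93.0.0.0/8 (H2) depth=8
  + 93.208.194.90/32 (H0) depth=32
  + 93.208.0.0/16 (H2) depth=16
  + 114.47.138.209/32 (H2) depth=32
  Q 93.208.194.90: descend 01011101110100001100001001011010 ; hops seen [H2,H2,H0] ; pick H0
  + 69.0.0.0/8 (H1) depth=8
  Q 93.208.194.90: descend 01011101110100001100001001011010 ; hops seen [H2,H2,H0] ; pick H0
  + 93.0.0.0/8 (H4) depth=8
  - 114.47.138.209/32 clear@32
  + 93.208.194.90/32 (H2) depth=32
  - 93.0.0.0/8 clear@8
  + 0.0.0.0/0 (H2) depth=0
  Q 69.0.0.2: descend 01000101 ; hops seen [H2,H1] ; pick H1
  Q 93.208.6.176: descend 0101110111010000 ; hops seen [H2,H2] ; pick H2
  + 69.32.0.0/12 (H4) depth=12
  - 93.208.0.0/16 clear@16
  + 69.0.0.0/8 (H4) depth=8
  + 114.32.0.0/12 (H0) depth=12
  - 69.0.0.0/8 clear@8
  Q 93.208.194.90: descend 01011101110100001100001001011010 ; hops seen [H2,H2] ; pick H2
  Q 93.208.194.122: descend 01011101110100001100001001 ; hops seen [H2] ; pick H2
  + 69.45.0.0/16 (H4) depth=16
  Q 114.38.105.129: descend 011100100010 ; hops seen [H2,H0] ; pick H0
  Q 114.32.123.239: descend 011100100010 ; hops seen [H2,H0] ; pick H0
  Q 93.208.194.90: descend 01011101110100001100001001011010 ; hops seen [H2,H2] ; pick H2
  + 114.47.0.0/16 (H1) depth=16
  Q 114.47.0.3: descend 0111001000101111 ; hops seen [H2,H0,H1] ; pick H1
  + 93.208.0.0/16 (H1) depth=16

== LOOKUPS ==
["H0","H0","H1","H2","H2","H2","H0","H0","H2","H1"]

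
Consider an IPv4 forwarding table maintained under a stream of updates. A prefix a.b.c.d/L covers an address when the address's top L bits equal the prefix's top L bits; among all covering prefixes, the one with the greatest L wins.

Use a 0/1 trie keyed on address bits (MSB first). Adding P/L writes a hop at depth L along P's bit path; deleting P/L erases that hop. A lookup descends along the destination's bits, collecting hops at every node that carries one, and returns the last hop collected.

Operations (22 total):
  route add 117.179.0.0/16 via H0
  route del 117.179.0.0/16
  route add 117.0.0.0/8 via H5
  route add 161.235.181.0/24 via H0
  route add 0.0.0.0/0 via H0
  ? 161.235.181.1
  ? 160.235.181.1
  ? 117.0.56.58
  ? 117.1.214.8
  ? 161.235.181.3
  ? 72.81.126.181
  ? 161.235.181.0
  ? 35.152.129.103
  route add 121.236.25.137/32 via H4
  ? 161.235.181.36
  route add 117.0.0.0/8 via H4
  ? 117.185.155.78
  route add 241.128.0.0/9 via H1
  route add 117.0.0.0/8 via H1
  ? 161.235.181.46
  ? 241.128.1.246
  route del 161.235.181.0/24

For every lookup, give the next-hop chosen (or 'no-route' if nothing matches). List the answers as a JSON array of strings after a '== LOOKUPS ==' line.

Apply in order:
  add 117.179.0.0/16 -> H0 at depth 16
  del 117.179.0.0/16 (clear depth 16)
  add 117.0.0.0/8 -> H5 at depth 8
  add 161.235.181.0/24 -> H0 at depth 24
  add 0.0.0.0/0 -> H0 at depth 0
  lookup 161.235.181.1: bits 101000011110101110110101 walk d0:H0→d1:-→d2:-→d3:-→d4:-→d5:-→d6:-→d7:-→d8:-→d9:-→d10:-→d11:-→d12:-→d13:-→d14:-→d15:-→d16:-→d17:-→d18:-→d19:-→d20:-→d21:-→d22:-→d23:-→d24:H0 -> H0
  lookup 160.235.181.1: bits 1010000 walk d0:H0→d1:-→d2:-→d3:-→d4:-→d5:-→d6:-→d7:- -> H0
  lookup 117.0.56.58: bits 01110101 walk d0:H0→d1:-→d2:-→d3:-→d4:-→d5:-→d6:-→d7:-→d8:H5 -> H5
  lookup 117.1.214.8: bits 01110101 walk d0:H0→d1:-→d2:-→d3:-→d4:-→d5:-→d6:-→d7:-→d8:H5 -> H5
  lookup 161.235.181.3: bits 101000011110101110110101 walk d0:H0→d1:-→d2:-→d3:-→d4:-→d5:-→d6:-→d7:-→d8:-→d9:-→d10:-→d11:-→d12:-→d13:-→d14:-→d15:-→d16:-→d17:-→d18:-→d19:-→d20:-→d21:-→d22:-→d23:-→d24:H0 -> H0
  lookup 72.81.126.181: bits 01 walk d0:H0→d1:-→d2:- -> H0
  lookup 161.235.181.0: bits 101000011110101110110101 walk d0:H0→d1:-→d2:-→d3:-→d4:-→d5:-→d6:-→d7:-→d8:-→d9:-→d10:-→d11:-→d12:-→d13:-→d14:-→d15:-→d16:-→d17:-→d18:-→d19:-→d20:-→d21:-→d22:-→d23:-→d24:H0 -> H0
  lookup 35.152.129.103: bits 0 walk d0:H0→d1:- -> H0
  add 121.236.25.137/32 -> H4 at depth 32
  lookup 161.235.181.36: bits 101000011110101110110101 walk d0:H0→d1:-→d2:-→d3:-→d4:-→d5:-→d6:-→d7:-→d8:-→d9:-→d10:-→d11:-→d12:-→d13:-→d14:-→d15:-→d16:-→d17:-→d18:-→d19:-→d20:-→d21:-→d22:-→d23:-→d24:H0 -> H0
  add 117.0.0.0/8 -> H4 at depth 8
  lookup 117.185.155.78: bits 011101011011 walk d0:H0→d1:-→d2:-→d3:-→d4:-→d5:-→d6:-→d7:-→d8:H4→d9:-→d10:-→d11:-→d12:- -> H4
  add 241.128.0.0/9 -> H1 at depth 9
  add 117.0.0.0/8 -> H1 at depth 8
  lookup 161.235.181.46: bits 101000011110101110110101 walk d0:H0→d1:-→d2:-→d3:-→d4:-→d5:-→d6:-→d7:-→d8:-→d9:-→d10:-→d11:-→d12:-→d13:-→d14:-→d15:-→d16:-→d17:-→d18:-→d19:-→d20:-→d21:-→d22:-→d23:-→d24:H0 -> H0
  lookup 241.128.1.246: bits 111100011 walk d0:H0→d1:-→d2:-→d3:-→d4:-→d5:-→d6:-→d7:-→d8:-→d9:H1 -> H1
  del 161.235.181.0/24 (clear depth 24)

== LOOKUPS ==
["H0","H0","H5","H5","H0","H0","H0","H0","H0","H4","H0","H1"]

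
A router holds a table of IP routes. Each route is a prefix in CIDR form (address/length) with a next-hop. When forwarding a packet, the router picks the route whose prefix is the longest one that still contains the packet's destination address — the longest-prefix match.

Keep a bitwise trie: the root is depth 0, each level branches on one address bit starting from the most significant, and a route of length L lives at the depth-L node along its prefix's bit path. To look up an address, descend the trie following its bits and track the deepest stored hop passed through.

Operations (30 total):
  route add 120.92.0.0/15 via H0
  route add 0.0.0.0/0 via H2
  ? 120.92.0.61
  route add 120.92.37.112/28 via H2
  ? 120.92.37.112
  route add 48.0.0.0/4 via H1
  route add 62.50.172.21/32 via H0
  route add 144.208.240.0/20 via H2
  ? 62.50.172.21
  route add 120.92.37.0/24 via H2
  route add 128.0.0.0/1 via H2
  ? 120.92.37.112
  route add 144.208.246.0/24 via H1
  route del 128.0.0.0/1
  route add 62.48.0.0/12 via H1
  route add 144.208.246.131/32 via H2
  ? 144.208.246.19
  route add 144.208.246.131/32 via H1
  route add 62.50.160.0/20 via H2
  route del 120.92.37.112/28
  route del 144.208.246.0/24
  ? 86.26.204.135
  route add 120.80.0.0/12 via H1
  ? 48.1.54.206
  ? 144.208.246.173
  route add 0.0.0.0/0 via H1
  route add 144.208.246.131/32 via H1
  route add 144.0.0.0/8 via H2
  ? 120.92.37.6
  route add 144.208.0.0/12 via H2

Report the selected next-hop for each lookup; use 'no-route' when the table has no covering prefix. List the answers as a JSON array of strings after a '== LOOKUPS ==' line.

Apply in order:
  add 120.92.0.0/15 -> H0 at depth 15
  add 0.0.0.0/0 -> H2 at depth 0
  lookup 120.92.0.61: bits 011110000101110 walk d0:H2→d1:-→d2:-→d3:-→d4:-→d5:-→d6:-→d7:-→d8:-→d9:-→d10:-→d11:-→d12:-→d13:-→d14:-→d15:H0 -> H0
  add 120.92.37.112/28 -> H2 at depth 28
  lookup 120.92.37.112: bits 0111100001011100001001010111 walk d0:H2→d1:-→d2:-→d3:-→d4:-→d5:-→d6:-→d7:-→d8:-→d9:-→d10:-→d11:-→d12:-→d13:-→d14:-→d15:H0→d16:-→d17:-→d18:-→d19:-→d20:-→d21:-→d22:-→d23:-→d24:-→d25:-→d26:-→d27:-→d28:H2 -> H2
  add 48.0.0.0/4 -> H1 at depth 4
  add 62.50.172.21/32 -> H0 at depth 32
  add 144.208.240.0/20 -> H2 at depth 20
  lookup 62.50.172.21: bits 00111110001100101010110000010101 walk d0:H2→d1:-→d2:-→d3:-→d4:H1→d5:-→d6:-→d7:-→d8:-→d9:-→d10:-→d11:-→d12:-→d13:-→d14:-→d15:-→d16:-→d17:-→d18:-→d19:-→d20:-→d21:-→d22:-→d23:-→d24:-→d25:-→d26:-→d27:-→d28:-→d29:-→d30:-→d31:-→d32:H0 -> H0
  add 120.92.37.0/24 -> H2 at depth 24
  add 128.0.0.0/1 -> H2 at depth 1
  lookup 120.92.37.112: bits 0111100001011100001001010111 walk d0:H2→d1:-→d2:-→d3:-→d4:-→d5:-→d6:-→d7:-→d8:-→d9:-→d10:-→d11:-→d12:-→d13:-→d14:-→d15:H0→d16:-→d17:-→d18:-→d19:-→d20:-→d21:-→d22:-→d23:-→d24:H2→d25:-→d26:-→d27:-→d28:H2 -> H2
  add 144.208.246.0/24 -> H1 at depth 24
  - 128.0.0.0/1 clear@1
  add 62.48.0.0/12 -> H1 at depth 12
  add 144.208.246.131/32 -> H2 at depth 32
  lookup 144.208.246.19: bits 100100001101000011110110 walk d0:H2→d1:-→d2:-→d3:-→d4:-→d5:-→d6:-→d7:-→d8:-→d9:-→d10:-→d11:-→d12:-→d13:-→d14:-→d15:-→d16:-→d17:-→d18:-→d19:-→d20:H2→d21:-→d22:-→d23:-→d24:H1 -> H1
  add 144.208.246.131/32 -> H1 at depth 32
  add 62.50.160.0/20 -> H2 at depth 20
  - 120.92.37.112/28 clear@28
  - 144.208.246.0/24 clear@24
  lookup 86.26.204.135: bits 01 walk d0:H2→d1:-→d2:- -> H2
  add 120.80.0.0/12 -> H1 at depth 12
  lookup 48.1.54.206: bits 0011 walk d0:H2→d1:-→d2:-→d3:-→d4:H1 -> H1
  lookup 144.208.246.173: bits 10010000110100001111011010 walk d0:H2→d1:-→d2:-→d3:-→d4:-→d5:-→d6:-→d7:-→d8:-→d9:-→d10:-→d11:-→d12:-→d13:-→d14:-→d15:-→d16:-→d17:-→d18:-→d19:-→d20:H2→d21:-→d22:-→d23:-→d24:-→d25:-→d26:- -> H2
  add 0.0.0.0/0 -> H1 at depth 0
  add 144.208.246.131/32 -> H1 at depth 32
  add 144.0.0.0/8 -> H2 at depth 8
  lookup 120.92.37.6: bits 0111100001011100001001010 walk d0:H1→d1:-→d2:-→d3:-→d4:-→d5:-→d6:-→d7:-→d8:-→d9:-→d10:-→d11:-→d12:H1→d13:-→d14:-→d15:H0→d16:-→d17:-→d18:-→d19:-→d20:-→d21:-→d22:-→d23:-→d24:H2→d25:- -> H2
  add 144.208.0.0/12 -> H2 at depth 12

== LOOKUPS ==
["H0","H2","H0","H2","H1","H2","H1","H2","H2"]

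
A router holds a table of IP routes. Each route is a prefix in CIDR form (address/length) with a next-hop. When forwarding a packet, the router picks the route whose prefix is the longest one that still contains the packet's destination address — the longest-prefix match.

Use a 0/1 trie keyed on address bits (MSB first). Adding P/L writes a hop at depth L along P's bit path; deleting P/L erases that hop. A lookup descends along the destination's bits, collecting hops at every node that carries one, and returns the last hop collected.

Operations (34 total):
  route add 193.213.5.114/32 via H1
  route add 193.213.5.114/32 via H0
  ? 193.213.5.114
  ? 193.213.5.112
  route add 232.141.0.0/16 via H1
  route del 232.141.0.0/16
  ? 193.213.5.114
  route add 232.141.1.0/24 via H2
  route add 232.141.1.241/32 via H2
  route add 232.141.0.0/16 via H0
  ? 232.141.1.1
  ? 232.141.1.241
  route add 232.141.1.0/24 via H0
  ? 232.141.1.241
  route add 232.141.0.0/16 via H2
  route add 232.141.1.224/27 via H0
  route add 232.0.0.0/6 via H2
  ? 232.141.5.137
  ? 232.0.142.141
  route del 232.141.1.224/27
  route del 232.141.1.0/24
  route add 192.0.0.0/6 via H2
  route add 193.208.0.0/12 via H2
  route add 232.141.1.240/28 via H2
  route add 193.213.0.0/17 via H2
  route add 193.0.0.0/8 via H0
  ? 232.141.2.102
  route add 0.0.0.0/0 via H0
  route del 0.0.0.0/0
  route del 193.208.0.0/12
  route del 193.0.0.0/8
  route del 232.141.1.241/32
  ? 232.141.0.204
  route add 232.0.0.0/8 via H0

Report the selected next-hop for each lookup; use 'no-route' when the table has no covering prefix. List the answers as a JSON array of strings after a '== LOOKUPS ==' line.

Trace:
  + 193.213.5.114/32 (H1) depth=32
  + 193.213.5.114/32 (H0) depth=32
  Q 193.213.5.114: descend 11000001110101010000010101110010 ; hops seen [H0] ; pick H0
  Q 193.213.5.112: descend 110000011101010100000101011100 ; hops seen [∅] ; pick no-route
  + 232.141.0.0/16 (H1) depth=16
  del 232.141.0.0/16 (clear depth 16)
  Q 193.213.5.114: descend 11000001110101010000010101110010 ; hops seen [H0] ; pick H0
  + 232.141.1.0/24 (H2) depth=24
  + 232.141.1.241/32 (H2) depth=32
  + 232.141.0.0/16 (H0) depth=16
  Q 232.141.1.1: descend 111010001000110100000001 ; hops seen [H0,H2] ; pick H2
  Q 232.141.1.241: descend 11101000100011010000000111110001 ; hops seen [H0,H2,H2] ; pick H2
  + 232.141.1.0/24 (H0) depth=24
  Q 232.141.1.241: descend 11101000100011010000000111110001 ; hops seen [H0,H0,H2] ; pick H2
  + 232.141.0.0/16 (H2) depth=16
  + 232.141.1.224/27 (H0) depth=27
  + 232.0.0.0/6 (H2) depth=6
  Q 232.141.5.137: descend 111010001000110100000 ; hops seen [H2,H2] ; pick H2
  Q 232.0.142.141: descend 11101000 ; hops seen [H2] ; pick H2
  del 232.141.1.224/27 (clear depth 27)
  del 232.141.1.0/24 (clear depth 24)
  + 192.0.0.0/6 (H2) depth=6
  + 193.208.0.0/12 (H2) depth=12
  + 232.141.1.240/28 (H2) depth=28
  + 193.213.0.0/17 (H2) depth=17
  + 193.0.0.0/8 (H0) depth=8
  Q 232.141.2.102: descend 1110100010001101000000 ; hops seen [H2,H2] ; pick H2
  + 0.0.0.0/0 (H0) depth=0
  del 0.0.0.0/0 (clear depth 0)
  del 193.208.0.0/12 (clear depth 12)
  del 193.0.0.0/8 (clear depth 8)
  del 232.141.1.241/32 (clear depth 32)
  Q 232.141.0.204: descend 11101000100011010000000 ; hops seen [H2,H2] ; pick H2
  + 232.0.0.0/8 (H0) depth=8

== LOOKUPS ==
["H0","no-route","H0","H2","H2","H2","H2","H2","H2","H2"]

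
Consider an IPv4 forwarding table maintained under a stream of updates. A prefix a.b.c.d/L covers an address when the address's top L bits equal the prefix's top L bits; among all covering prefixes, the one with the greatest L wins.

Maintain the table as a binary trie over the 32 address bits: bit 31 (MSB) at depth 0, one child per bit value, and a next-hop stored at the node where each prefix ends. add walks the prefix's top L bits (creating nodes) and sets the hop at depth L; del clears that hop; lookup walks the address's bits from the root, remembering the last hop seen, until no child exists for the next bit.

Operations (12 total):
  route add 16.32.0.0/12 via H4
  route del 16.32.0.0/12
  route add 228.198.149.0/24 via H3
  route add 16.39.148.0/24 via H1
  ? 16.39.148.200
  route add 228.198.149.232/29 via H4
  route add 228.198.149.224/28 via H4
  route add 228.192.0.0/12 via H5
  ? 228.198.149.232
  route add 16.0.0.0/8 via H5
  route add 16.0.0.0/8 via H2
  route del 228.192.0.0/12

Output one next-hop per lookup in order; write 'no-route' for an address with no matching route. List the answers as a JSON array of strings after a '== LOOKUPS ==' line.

Process each operation:
  + 16.32.0.0/12 (H4) depth=12
  del 16.32.0.0/12 (clear depth 12)
  + 228.198.149.0/24 (H3) depth=24
  + 16.39.148.0/24 (H1) depth=24
  Q 16.39.148.200: descend 000100000010011110010100 ; hops seen [H1] ; pick H1
  + 228.198.149.232/29 (H4) depth=29
  + 228.198.149.224/28 (H4) depth=28
  + 228.192.0.0/12 (H5) depth=12
  Q 228.198.149.232: descend 11100100110001101001010111101 ; hops seen [H5,H3,H4,H4] ; pick H4
  + 16.0.0.0/8 (H5) depth=8
  + 16.0.0.0/8 (H2) depth=8
  del 228.192.0.0/12 (clear depth 12)

== LOOKUPS ==
["H1","H4"]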